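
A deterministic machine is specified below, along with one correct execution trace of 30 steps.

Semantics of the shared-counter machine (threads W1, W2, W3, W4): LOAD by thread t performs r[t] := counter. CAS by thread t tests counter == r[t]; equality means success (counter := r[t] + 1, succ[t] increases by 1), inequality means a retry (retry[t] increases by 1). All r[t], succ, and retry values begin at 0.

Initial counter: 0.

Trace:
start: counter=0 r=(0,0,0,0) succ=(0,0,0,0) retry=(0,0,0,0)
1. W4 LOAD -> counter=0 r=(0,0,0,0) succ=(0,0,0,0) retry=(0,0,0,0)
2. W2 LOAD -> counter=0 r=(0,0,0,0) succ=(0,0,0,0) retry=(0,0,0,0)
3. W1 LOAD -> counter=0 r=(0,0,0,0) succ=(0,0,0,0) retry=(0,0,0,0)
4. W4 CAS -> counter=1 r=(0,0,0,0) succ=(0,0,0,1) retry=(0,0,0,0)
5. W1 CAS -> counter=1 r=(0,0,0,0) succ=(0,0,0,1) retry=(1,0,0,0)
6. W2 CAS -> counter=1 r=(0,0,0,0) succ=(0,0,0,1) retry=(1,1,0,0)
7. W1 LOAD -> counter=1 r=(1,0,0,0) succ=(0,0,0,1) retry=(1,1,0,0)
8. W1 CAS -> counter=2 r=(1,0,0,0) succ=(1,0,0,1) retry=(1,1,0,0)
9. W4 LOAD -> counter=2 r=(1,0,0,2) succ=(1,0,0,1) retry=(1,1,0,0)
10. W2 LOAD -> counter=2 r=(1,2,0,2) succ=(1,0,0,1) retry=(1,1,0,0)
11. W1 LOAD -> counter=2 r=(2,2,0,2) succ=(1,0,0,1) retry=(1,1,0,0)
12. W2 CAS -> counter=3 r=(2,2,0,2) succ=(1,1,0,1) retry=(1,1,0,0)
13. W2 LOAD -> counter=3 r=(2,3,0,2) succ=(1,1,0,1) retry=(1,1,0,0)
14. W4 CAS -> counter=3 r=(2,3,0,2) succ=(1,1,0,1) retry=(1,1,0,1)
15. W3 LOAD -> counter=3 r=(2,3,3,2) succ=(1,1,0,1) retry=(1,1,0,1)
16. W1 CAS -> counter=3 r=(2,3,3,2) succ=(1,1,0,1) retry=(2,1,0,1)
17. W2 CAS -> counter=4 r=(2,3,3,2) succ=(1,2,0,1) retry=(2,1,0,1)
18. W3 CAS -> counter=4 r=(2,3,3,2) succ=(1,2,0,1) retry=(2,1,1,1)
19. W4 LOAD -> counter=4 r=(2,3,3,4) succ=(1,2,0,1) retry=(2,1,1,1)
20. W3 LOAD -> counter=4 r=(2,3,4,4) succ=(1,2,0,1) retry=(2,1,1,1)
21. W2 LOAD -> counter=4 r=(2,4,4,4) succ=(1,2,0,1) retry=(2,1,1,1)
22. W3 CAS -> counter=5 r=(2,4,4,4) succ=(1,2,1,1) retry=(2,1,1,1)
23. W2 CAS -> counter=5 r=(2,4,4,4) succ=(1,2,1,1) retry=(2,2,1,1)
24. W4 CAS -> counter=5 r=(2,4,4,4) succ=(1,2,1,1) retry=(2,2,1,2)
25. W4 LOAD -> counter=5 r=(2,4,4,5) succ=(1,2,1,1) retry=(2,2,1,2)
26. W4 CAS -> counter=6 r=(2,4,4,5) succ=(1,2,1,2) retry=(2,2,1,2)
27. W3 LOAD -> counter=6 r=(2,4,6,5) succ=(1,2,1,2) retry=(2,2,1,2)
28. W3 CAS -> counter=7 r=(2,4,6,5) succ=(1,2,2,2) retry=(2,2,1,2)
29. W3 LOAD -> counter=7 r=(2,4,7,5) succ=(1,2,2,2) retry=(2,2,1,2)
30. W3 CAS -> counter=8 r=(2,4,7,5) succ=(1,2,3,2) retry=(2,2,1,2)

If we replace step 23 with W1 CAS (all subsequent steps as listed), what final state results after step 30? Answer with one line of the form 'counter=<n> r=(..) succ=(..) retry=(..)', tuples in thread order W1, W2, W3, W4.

(re-executing from step 23 with the substitution; state before step 23: counter=5 r=(2,4,4,4) succ=(1,2,1,1) retry=(2,1,1,1))
23. W1 CAS -> counter=5 r=(2,4,4,4) succ=(1,2,1,1) retry=(3,1,1,1)
24. W4 CAS -> counter=5 r=(2,4,4,4) succ=(1,2,1,1) retry=(3,1,1,2)
25. W4 LOAD -> counter=5 r=(2,4,4,5) succ=(1,2,1,1) retry=(3,1,1,2)
26. W4 CAS -> counter=6 r=(2,4,4,5) succ=(1,2,1,2) retry=(3,1,1,2)
27. W3 LOAD -> counter=6 r=(2,4,6,5) succ=(1,2,1,2) retry=(3,1,1,2)
28. W3 CAS -> counter=7 r=(2,4,6,5) succ=(1,2,2,2) retry=(3,1,1,2)
29. W3 LOAD -> counter=7 r=(2,4,7,5) succ=(1,2,2,2) retry=(3,1,1,2)
30. W3 CAS -> counter=8 r=(2,4,7,5) succ=(1,2,3,2) retry=(3,1,1,2)

counter=8 r=(2,4,7,5) succ=(1,2,3,2) retry=(3,1,1,2)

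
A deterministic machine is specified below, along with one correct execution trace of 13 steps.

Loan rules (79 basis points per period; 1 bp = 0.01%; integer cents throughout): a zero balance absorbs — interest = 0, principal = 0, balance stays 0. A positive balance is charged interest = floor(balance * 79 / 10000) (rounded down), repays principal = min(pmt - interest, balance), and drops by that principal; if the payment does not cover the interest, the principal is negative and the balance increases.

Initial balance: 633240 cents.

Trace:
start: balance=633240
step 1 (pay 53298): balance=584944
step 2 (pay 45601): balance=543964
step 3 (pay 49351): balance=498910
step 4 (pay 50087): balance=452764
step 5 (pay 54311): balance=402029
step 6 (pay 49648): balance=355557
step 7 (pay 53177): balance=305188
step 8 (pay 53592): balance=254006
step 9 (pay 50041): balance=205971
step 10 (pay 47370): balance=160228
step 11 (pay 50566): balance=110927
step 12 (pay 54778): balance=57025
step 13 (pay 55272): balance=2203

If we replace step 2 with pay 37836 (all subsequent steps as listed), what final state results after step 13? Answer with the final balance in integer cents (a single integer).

(re-executing from step 2 with the substitution; state before step 2: balance=584944)
step 2 (pay 37836): balance=551729
step 3 (pay 49351): balance=506736
step 4 (pay 50087): balance=460652
step 5 (pay 54311): balance=409980
step 6 (pay 49648): balance=363570
step 7 (pay 53177): balance=313265
step 8 (pay 53592): balance=262147
step 9 (pay 50041): balance=214176
step 10 (pay 47370): balance=168497
step 11 (pay 50566): balance=119262
step 12 (pay 54778): balance=65426
step 13 (pay 55272): balance=10670

10670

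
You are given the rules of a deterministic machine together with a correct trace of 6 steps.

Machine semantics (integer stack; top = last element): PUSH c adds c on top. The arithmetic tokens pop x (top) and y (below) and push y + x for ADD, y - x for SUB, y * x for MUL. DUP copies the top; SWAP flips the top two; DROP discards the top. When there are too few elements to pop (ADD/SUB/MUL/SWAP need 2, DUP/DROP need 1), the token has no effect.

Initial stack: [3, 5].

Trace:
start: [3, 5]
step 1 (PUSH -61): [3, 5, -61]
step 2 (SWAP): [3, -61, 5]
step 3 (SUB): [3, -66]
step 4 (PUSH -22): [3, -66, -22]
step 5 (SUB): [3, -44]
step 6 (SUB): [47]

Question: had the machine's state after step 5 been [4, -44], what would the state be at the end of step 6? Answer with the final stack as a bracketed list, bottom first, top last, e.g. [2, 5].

[48]

state after step 5 := [4, -44]
step 6 (SUB): [48]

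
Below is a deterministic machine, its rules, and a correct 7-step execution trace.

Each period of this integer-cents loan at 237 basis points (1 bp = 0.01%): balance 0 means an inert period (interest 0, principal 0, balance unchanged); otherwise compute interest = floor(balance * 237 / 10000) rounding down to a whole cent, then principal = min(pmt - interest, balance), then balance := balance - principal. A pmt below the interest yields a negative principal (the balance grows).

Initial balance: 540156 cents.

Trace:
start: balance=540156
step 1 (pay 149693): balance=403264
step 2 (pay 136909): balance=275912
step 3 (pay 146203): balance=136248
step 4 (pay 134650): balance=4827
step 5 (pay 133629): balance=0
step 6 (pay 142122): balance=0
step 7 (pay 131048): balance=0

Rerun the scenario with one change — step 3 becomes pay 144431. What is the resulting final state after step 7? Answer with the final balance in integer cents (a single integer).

0

(re-executing from step 3 with the substitution; state before step 3: balance=275912)
step 3 (pay 144431): balance=138020
step 4 (pay 134650): balance=6641
step 5 (pay 133629): balance=0
step 6 (pay 142122): balance=0
step 7 (pay 131048): balance=0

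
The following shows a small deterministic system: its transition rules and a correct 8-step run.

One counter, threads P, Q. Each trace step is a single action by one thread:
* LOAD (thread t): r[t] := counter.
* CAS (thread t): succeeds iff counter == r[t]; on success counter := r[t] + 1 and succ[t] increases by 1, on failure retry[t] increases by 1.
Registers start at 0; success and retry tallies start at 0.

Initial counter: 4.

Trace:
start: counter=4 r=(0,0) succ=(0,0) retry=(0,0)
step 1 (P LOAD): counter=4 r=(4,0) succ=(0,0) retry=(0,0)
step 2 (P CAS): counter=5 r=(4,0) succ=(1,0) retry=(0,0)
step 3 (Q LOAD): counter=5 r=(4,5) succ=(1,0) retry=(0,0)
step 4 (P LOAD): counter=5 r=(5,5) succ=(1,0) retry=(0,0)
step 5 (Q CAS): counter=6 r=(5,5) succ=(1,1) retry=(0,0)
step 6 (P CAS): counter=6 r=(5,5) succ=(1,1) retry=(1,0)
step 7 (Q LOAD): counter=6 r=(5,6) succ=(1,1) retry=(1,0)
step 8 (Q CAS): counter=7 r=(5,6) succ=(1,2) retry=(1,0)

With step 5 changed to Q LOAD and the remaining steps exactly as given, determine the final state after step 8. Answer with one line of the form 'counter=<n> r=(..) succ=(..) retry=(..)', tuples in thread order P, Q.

(re-executing from step 5 with the substitution; state before step 5: counter=5 r=(5,5) succ=(1,0) retry=(0,0))
step 5 (Q LOAD): counter=5 r=(5,5) succ=(1,0) retry=(0,0)
step 6 (P CAS): counter=6 r=(5,5) succ=(2,0) retry=(0,0)
step 7 (Q LOAD): counter=6 r=(5,6) succ=(2,0) retry=(0,0)
step 8 (Q CAS): counter=7 r=(5,6) succ=(2,1) retry=(0,0)

counter=7 r=(5,6) succ=(2,1) retry=(0,0)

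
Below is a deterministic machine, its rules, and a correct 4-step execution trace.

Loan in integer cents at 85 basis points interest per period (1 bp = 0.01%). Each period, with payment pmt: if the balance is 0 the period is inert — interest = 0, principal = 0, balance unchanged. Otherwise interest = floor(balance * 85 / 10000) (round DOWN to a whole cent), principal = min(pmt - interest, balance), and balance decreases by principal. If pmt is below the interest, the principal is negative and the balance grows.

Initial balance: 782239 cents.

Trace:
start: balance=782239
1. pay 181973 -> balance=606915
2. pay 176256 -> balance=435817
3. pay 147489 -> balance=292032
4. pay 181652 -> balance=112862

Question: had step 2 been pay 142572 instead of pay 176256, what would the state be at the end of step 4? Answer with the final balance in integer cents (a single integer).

147121

(re-executing from step 2 with the substitution; state before step 2: balance=606915)
2. pay 142572 -> balance=469501
3. pay 147489 -> balance=326002
4. pay 181652 -> balance=147121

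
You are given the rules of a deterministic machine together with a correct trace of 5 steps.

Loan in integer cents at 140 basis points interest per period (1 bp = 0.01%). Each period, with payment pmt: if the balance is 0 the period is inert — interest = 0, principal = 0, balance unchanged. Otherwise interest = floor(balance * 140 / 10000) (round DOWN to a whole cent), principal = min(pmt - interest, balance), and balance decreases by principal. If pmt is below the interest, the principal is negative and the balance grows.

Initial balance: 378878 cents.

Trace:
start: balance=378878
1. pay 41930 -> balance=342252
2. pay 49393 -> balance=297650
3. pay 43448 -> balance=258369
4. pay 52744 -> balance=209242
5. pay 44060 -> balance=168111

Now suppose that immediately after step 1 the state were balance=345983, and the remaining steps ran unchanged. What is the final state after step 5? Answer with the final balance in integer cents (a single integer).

172054

state after step 1 := balance=345983
2. pay 49393 -> balance=301433
3. pay 43448 -> balance=262205
4. pay 52744 -> balance=213131
5. pay 44060 -> balance=172054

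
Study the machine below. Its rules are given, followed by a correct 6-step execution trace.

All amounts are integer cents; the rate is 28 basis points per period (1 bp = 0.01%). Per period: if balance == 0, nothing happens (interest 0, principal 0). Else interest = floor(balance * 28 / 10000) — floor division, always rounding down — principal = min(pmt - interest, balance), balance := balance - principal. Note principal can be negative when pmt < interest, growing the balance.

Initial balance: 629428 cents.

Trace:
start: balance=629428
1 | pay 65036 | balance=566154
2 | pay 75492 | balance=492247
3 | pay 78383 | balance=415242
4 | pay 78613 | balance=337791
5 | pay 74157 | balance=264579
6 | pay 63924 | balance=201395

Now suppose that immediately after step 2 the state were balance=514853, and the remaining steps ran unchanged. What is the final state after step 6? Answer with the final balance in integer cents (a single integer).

state after step 2 := balance=514853
3 | pay 78383 | balance=437911
4 | pay 78613 | balance=360524
5 | pay 74157 | balance=287376
6 | pay 63924 | balance=224256

224256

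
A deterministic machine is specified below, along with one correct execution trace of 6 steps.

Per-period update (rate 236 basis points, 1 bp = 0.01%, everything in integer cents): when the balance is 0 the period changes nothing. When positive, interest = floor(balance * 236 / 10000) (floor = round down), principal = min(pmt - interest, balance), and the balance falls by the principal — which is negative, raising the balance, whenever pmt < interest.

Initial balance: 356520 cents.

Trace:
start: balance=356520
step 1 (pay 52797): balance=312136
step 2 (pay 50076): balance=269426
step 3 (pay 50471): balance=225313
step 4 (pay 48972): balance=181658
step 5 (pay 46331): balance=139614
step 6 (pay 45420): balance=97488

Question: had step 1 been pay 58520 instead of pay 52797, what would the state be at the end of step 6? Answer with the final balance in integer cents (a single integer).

(re-executing from step 1 with the substitution; state before step 1: balance=356520)
step 1 (pay 58520): balance=306413
step 2 (pay 50076): balance=263568
step 3 (pay 50471): balance=219317
step 4 (pay 48972): balance=175520
step 5 (pay 46331): balance=133331
step 6 (pay 45420): balance=91057

91057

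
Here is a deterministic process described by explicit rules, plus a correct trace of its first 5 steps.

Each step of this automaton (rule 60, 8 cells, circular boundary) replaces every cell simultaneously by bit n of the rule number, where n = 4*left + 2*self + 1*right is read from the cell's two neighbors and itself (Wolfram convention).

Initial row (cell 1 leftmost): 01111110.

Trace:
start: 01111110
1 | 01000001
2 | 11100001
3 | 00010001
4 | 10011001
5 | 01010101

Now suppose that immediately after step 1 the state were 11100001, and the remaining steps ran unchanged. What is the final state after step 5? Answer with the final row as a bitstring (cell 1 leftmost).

state after step 1 := 11100001
2 | 00010001
3 | 10011001
4 | 01010101
5 | 11111111

11111111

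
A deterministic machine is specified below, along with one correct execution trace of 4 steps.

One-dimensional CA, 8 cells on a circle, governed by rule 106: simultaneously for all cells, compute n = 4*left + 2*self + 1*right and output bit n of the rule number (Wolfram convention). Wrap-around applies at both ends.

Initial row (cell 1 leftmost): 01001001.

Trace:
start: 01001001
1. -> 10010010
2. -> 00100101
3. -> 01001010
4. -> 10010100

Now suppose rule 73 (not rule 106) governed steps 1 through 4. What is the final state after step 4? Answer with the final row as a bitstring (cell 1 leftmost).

(re-executing steps 1..4 under rule 73; state before step 1: 01001001)
1. -> 00000000
2. -> 11111111
3. -> 00000000
4. -> 11111111

11111111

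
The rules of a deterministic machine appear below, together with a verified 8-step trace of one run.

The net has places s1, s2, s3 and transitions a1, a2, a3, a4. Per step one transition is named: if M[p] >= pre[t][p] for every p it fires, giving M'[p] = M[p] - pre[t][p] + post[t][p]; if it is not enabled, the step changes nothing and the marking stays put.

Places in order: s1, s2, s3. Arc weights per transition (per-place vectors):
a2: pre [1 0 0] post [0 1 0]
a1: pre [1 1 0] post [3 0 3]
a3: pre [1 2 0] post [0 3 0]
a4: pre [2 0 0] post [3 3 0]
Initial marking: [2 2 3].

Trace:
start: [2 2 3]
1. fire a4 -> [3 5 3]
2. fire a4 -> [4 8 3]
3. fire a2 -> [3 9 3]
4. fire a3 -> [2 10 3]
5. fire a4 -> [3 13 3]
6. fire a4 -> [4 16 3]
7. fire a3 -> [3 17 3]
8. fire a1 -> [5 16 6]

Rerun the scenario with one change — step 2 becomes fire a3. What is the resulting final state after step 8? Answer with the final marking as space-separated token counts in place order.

0 8 3

(re-executing from step 2 with the substitution; state before step 2: [3 5 3])
2. fire a3 -> [2 6 3]
3. fire a2 -> [1 7 3]
4. fire a3 -> [0 8 3]
5. fire a4 -> [0 8 3]
6. fire a4 -> [0 8 3]
7. fire a3 -> [0 8 3]
8. fire a1 -> [0 8 3]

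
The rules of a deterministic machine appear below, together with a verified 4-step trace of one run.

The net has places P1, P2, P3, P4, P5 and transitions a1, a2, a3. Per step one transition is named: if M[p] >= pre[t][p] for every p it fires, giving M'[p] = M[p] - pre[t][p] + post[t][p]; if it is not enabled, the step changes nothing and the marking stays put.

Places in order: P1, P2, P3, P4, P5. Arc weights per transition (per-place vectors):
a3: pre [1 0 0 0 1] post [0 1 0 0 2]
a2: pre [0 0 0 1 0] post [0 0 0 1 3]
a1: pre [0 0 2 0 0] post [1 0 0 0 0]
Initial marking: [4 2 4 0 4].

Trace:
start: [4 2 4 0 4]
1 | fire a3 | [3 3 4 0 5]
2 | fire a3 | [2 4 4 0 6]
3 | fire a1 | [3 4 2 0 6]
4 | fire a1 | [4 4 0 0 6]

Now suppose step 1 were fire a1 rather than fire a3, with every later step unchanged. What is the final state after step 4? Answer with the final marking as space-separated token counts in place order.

(re-executing from step 1 with the substitution; state before step 1: [4 2 4 0 4])
1 | fire a1 | [5 2 2 0 4]
2 | fire a3 | [4 3 2 0 5]
3 | fire a1 | [5 3 0 0 5]
4 | fire a1 | [5 3 0 0 5]

5 3 0 0 5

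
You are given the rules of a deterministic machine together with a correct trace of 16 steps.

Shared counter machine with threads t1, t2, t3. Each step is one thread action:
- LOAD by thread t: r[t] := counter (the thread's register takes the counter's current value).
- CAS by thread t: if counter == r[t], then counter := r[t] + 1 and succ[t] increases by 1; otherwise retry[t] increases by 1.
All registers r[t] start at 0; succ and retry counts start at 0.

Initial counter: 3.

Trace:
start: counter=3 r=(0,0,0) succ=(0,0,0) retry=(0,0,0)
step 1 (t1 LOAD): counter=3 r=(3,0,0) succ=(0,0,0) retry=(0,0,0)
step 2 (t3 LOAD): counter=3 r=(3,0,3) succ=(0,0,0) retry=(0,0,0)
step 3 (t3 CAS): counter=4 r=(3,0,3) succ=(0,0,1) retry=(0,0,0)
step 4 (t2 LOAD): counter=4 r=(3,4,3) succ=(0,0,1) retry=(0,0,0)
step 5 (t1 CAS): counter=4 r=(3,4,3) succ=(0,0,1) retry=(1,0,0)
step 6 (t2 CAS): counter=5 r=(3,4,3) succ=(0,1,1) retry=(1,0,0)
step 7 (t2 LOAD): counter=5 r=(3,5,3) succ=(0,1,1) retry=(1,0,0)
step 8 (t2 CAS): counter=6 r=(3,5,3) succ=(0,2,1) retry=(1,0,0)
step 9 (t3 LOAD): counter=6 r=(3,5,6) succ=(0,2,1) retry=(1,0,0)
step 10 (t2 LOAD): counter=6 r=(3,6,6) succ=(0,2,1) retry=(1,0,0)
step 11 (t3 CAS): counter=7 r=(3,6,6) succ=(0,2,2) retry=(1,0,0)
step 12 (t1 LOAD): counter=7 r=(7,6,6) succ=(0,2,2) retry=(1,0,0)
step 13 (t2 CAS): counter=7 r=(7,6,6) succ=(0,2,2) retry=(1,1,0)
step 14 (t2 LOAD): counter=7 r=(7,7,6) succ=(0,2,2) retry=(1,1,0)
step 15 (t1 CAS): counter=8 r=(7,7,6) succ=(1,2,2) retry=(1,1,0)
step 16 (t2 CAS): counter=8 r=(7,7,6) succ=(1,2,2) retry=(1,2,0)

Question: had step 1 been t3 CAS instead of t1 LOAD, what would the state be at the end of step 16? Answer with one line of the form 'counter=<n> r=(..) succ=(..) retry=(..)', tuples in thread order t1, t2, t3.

(re-executing from step 1 with the substitution; state before step 1: counter=3 r=(0,0,0) succ=(0,0,0) retry=(0,0,0))
step 1 (t3 CAS): counter=3 r=(0,0,0) succ=(0,0,0) retry=(0,0,1)
step 2 (t3 LOAD): counter=3 r=(0,0,3) succ=(0,0,0) retry=(0,0,1)
step 3 (t3 CAS): counter=4 r=(0,0,3) succ=(0,0,1) retry=(0,0,1)
step 4 (t2 LOAD): counter=4 r=(0,4,3) succ=(0,0,1) retry=(0,0,1)
step 5 (t1 CAS): counter=4 r=(0,4,3) succ=(0,0,1) retry=(1,0,1)
step 6 (t2 CAS): counter=5 r=(0,4,3) succ=(0,1,1) retry=(1,0,1)
step 7 (t2 LOAD): counter=5 r=(0,5,3) succ=(0,1,1) retry=(1,0,1)
step 8 (t2 CAS): counter=6 r=(0,5,3) succ=(0,2,1) retry=(1,0,1)
step 9 (t3 LOAD): counter=6 r=(0,5,6) succ=(0,2,1) retry=(1,0,1)
step 10 (t2 LOAD): counter=6 r=(0,6,6) succ=(0,2,1) retry=(1,0,1)
step 11 (t3 CAS): counter=7 r=(0,6,6) succ=(0,2,2) retry=(1,0,1)
step 12 (t1 LOAD): counter=7 r=(7,6,6) succ=(0,2,2) retry=(1,0,1)
step 13 (t2 CAS): counter=7 r=(7,6,6) succ=(0,2,2) retry=(1,1,1)
step 14 (t2 LOAD): counter=7 r=(7,7,6) succ=(0,2,2) retry=(1,1,1)
step 15 (t1 CAS): counter=8 r=(7,7,6) succ=(1,2,2) retry=(1,1,1)
step 16 (t2 CAS): counter=8 r=(7,7,6) succ=(1,2,2) retry=(1,2,1)

counter=8 r=(7,7,6) succ=(1,2,2) retry=(1,2,1)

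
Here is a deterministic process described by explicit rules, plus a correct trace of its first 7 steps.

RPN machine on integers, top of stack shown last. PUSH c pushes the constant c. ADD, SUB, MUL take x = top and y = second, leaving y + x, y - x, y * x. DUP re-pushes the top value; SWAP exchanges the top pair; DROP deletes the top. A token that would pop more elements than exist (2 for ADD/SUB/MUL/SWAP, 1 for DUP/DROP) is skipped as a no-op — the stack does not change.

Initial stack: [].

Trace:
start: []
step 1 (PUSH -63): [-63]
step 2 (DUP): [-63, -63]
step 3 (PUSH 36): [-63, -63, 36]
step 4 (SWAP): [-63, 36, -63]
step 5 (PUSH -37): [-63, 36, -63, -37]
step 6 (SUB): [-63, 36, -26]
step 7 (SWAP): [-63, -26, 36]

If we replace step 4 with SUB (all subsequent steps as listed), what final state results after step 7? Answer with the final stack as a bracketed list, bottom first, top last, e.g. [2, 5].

(re-executing from step 4 with the substitution; state before step 4: [-63, -63, 36])
step 4 (SUB): [-63, -99]
step 5 (PUSH -37): [-63, -99, -37]
step 6 (SUB): [-63, -62]
step 7 (SWAP): [-62, -63]

[-62, -63]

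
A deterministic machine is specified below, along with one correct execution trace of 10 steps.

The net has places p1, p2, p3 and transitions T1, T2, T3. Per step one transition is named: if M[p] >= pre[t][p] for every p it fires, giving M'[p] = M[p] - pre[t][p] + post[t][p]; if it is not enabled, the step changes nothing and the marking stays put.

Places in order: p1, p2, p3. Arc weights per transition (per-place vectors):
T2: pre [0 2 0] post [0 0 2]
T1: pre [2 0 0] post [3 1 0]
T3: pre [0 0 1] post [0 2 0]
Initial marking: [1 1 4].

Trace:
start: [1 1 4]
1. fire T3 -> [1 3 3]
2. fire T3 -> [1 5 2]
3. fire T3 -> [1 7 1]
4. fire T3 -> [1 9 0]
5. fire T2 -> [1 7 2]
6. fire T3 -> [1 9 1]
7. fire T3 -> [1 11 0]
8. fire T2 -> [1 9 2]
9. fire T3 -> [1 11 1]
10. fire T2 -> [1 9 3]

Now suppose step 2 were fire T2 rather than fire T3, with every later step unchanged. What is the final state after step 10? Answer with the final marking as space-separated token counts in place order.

1 5 6

(re-executing from step 2 with the substitution; state before step 2: [1 3 3])
2. fire T2 -> [1 1 5]
3. fire T3 -> [1 3 4]
4. fire T3 -> [1 5 3]
5. fire T2 -> [1 3 5]
6. fire T3 -> [1 5 4]
7. fire T3 -> [1 7 3]
8. fire T2 -> [1 5 5]
9. fire T3 -> [1 7 4]
10. fire T2 -> [1 5 6]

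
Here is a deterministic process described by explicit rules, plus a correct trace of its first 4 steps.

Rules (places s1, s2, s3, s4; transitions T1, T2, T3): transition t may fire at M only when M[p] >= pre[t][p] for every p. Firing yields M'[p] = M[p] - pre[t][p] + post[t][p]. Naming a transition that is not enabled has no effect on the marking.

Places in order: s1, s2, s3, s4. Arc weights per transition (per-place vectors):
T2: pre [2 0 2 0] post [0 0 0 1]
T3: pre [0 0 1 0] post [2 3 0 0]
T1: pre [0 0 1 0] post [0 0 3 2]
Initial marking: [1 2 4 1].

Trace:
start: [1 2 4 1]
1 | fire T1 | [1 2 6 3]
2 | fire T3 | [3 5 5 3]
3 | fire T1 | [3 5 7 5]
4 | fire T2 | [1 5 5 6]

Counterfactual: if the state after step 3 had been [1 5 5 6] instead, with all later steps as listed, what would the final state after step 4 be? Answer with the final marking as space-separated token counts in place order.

state after step 3 := [1 5 5 6]
4 | fire T2 | [1 5 5 6]

1 5 5 6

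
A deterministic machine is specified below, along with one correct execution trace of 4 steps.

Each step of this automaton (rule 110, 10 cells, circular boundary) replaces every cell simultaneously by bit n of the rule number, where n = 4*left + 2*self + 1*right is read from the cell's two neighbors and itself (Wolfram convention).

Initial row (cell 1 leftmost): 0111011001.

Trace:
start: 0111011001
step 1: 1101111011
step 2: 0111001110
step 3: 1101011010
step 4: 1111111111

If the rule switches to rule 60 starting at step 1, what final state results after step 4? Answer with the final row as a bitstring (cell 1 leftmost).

1110000100

(re-executing steps 1..4 under rule 60; state before step 1: 0111011001)
step 1: 1100110101
step 2: 0010101111
step 3: 1011111000
step 4: 1110000100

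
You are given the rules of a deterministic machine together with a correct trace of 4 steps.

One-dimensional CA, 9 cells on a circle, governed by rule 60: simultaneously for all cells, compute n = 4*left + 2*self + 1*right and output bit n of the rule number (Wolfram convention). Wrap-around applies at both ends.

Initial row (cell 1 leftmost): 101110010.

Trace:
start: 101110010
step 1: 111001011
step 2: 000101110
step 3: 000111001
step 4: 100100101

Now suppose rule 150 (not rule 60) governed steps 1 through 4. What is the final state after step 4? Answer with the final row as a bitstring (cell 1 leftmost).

(re-executing steps 1..4 under rule 150; state before step 1: 101110010)
step 1: 100101110
step 2: 111100100
step 3: 011011111
step 4: 000001110

000001110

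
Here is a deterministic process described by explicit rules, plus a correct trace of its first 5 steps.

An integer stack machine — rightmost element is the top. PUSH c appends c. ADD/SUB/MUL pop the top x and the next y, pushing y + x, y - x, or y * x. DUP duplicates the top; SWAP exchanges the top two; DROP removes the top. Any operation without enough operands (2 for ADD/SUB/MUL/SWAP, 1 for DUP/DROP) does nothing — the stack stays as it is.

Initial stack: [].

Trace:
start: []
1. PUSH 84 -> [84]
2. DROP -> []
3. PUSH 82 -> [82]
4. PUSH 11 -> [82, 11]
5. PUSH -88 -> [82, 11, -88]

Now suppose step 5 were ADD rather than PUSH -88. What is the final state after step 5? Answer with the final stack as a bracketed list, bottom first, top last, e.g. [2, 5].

[93]

(re-executing from step 5 with the substitution; state before step 5: [82, 11])
5. ADD -> [93]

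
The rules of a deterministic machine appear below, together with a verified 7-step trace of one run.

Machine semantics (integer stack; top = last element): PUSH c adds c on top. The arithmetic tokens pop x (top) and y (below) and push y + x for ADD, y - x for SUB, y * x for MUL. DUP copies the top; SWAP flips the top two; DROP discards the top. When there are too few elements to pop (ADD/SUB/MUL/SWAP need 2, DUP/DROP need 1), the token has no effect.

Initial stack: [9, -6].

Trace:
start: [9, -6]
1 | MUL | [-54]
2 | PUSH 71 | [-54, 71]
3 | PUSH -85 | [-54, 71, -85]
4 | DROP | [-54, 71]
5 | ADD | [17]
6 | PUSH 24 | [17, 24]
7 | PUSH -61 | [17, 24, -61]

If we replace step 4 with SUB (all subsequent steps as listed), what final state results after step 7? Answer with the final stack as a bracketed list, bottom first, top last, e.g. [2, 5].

(re-executing from step 4 with the substitution; state before step 4: [-54, 71, -85])
4 | SUB | [-54, 156]
5 | ADD | [102]
6 | PUSH 24 | [102, 24]
7 | PUSH -61 | [102, 24, -61]

[102, 24, -61]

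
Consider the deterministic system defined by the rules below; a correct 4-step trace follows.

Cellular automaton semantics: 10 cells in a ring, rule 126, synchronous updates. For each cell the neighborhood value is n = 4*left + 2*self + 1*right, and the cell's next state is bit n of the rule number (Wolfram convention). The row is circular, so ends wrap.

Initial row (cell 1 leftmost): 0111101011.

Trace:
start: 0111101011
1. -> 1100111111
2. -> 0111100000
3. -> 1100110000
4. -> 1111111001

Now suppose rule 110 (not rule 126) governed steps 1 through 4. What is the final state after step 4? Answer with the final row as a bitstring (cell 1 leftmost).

(re-executing steps 1..4 under rule 110; state before step 1: 0111101011)
1. -> 1100111111
2. -> 0101100000
3. -> 1111100000
4. -> 1000100001

1000100001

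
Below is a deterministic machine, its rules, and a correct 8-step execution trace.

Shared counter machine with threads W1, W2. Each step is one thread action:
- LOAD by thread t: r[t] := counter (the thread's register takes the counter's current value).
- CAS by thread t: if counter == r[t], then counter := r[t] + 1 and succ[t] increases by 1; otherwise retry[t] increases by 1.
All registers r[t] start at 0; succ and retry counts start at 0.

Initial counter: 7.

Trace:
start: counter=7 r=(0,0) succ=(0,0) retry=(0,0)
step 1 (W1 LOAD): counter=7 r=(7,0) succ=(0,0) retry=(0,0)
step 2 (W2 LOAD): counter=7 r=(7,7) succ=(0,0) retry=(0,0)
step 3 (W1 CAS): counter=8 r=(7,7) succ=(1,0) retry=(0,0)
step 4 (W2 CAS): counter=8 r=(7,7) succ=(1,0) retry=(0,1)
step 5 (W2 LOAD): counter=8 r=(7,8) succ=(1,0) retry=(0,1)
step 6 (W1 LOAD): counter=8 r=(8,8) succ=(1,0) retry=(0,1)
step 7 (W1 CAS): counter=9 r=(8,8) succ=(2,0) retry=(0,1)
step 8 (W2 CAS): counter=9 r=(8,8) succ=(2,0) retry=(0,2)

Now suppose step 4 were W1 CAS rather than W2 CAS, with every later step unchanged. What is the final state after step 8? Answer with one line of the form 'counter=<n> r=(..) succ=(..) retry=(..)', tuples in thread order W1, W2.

(re-executing from step 4 with the substitution; state before step 4: counter=8 r=(7,7) succ=(1,0) retry=(0,0))
step 4 (W1 CAS): counter=8 r=(7,7) succ=(1,0) retry=(1,0)
step 5 (W2 LOAD): counter=8 r=(7,8) succ=(1,0) retry=(1,0)
step 6 (W1 LOAD): counter=8 r=(8,8) succ=(1,0) retry=(1,0)
step 7 (W1 CAS): counter=9 r=(8,8) succ=(2,0) retry=(1,0)
step 8 (W2 CAS): counter=9 r=(8,8) succ=(2,0) retry=(1,1)

counter=9 r=(8,8) succ=(2,0) retry=(1,1)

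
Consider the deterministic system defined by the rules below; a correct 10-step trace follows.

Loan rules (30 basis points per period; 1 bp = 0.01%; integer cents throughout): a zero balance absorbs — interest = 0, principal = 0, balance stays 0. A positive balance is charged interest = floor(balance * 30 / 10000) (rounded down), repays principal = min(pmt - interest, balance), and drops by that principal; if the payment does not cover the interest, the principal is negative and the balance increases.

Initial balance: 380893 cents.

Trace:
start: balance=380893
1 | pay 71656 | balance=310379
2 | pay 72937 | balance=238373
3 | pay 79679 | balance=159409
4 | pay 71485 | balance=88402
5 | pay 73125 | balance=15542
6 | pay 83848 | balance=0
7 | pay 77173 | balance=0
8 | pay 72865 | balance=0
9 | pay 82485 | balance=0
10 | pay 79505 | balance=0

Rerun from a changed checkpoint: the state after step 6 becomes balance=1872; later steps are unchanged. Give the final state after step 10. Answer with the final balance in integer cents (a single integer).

state after step 6 := balance=1872
7 | pay 77173 | balance=0
8 | pay 72865 | balance=0
9 | pay 82485 | balance=0
10 | pay 79505 | balance=0

0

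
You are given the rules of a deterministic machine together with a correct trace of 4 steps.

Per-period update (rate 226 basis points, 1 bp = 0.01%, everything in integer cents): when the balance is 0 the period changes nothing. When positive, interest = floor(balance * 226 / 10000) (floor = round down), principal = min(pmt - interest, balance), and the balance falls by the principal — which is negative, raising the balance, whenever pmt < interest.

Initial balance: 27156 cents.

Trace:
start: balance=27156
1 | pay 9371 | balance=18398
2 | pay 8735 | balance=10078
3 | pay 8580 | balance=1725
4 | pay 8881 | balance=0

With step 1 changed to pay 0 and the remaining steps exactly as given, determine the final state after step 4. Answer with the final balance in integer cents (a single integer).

(re-executing from step 1 with the substitution; state before step 1: balance=27156)
1 | pay 0 | balance=27769
2 | pay 8735 | balance=19661
3 | pay 8580 | balance=11525
4 | pay 8881 | balance=2904

2904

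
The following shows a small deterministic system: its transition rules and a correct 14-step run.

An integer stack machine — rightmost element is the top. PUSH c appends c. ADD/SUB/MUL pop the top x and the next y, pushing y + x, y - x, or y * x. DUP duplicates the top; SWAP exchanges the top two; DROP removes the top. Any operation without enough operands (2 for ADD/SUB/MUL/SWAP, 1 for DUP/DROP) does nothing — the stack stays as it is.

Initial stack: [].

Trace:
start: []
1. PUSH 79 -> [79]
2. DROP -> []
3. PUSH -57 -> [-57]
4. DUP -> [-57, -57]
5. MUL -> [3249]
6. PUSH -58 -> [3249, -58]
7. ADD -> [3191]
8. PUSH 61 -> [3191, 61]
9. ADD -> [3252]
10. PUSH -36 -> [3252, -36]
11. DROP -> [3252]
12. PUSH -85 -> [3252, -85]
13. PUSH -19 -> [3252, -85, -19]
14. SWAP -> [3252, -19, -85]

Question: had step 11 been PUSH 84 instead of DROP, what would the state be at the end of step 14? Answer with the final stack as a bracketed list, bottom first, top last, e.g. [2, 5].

(re-executing from step 11 with the substitution; state before step 11: [3252, -36])
11. PUSH 84 -> [3252, -36, 84]
12. PUSH -85 -> [3252, -36, 84, -85]
13. PUSH -19 -> [3252, -36, 84, -85, -19]
14. SWAP -> [3252, -36, 84, -19, -85]

[3252, -36, 84, -19, -85]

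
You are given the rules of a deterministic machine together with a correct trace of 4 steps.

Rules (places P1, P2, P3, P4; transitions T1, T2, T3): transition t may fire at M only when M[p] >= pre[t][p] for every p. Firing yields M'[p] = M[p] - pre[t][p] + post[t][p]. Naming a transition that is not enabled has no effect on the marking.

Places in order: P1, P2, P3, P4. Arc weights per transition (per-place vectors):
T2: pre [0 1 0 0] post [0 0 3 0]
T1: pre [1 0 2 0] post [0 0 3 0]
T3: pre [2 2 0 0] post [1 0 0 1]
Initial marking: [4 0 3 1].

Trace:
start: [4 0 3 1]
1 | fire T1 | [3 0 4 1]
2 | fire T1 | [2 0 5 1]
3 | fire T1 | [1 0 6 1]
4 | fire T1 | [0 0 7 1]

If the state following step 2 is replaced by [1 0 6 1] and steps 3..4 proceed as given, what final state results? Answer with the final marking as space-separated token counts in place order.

state after step 2 := [1 0 6 1]
3 | fire T1 | [0 0 7 1]
4 | fire T1 | [0 0 7 1]

0 0 7 1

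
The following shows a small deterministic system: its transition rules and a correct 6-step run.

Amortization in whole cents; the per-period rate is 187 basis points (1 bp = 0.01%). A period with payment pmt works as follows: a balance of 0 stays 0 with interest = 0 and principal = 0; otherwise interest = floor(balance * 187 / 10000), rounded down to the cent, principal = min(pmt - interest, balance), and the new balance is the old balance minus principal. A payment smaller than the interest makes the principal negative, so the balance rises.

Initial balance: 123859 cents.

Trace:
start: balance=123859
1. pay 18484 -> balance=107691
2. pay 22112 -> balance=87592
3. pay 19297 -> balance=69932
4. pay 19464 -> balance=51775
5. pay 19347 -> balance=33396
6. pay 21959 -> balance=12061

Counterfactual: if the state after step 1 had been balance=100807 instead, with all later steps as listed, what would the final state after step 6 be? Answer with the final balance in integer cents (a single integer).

4510

state after step 1 := balance=100807
2. pay 22112 -> balance=80580
3. pay 19297 -> balance=62789
4. pay 19464 -> balance=44499
5. pay 19347 -> balance=25984
6. pay 21959 -> balance=4510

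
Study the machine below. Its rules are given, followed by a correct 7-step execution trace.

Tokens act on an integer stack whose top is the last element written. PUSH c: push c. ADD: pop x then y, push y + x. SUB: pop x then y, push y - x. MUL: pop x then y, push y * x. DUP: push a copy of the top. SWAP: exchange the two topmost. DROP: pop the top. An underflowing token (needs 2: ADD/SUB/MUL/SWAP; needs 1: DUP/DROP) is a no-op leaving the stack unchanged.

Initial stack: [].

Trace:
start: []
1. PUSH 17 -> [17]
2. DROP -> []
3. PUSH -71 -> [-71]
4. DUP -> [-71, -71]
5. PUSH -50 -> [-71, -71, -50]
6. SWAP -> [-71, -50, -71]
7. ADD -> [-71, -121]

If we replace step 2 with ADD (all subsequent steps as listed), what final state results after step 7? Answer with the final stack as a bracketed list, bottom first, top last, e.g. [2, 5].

[17, -71, -121]

(re-executing from step 2 with the substitution; state before step 2: [17])
2. ADD -> [17]
3. PUSH -71 -> [17, -71]
4. DUP -> [17, -71, -71]
5. PUSH -50 -> [17, -71, -71, -50]
6. SWAP -> [17, -71, -50, -71]
7. ADD -> [17, -71, -121]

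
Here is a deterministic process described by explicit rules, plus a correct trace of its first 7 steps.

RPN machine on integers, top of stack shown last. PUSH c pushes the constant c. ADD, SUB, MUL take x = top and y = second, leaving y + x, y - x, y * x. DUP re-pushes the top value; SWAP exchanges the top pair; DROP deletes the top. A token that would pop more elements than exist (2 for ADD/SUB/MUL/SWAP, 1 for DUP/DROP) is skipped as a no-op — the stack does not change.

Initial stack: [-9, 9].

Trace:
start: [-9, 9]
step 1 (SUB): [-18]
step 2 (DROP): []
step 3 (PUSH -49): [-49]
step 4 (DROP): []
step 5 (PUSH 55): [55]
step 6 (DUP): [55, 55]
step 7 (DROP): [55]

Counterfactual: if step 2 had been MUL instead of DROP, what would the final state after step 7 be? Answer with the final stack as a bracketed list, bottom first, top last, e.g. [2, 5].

(re-executing from step 2 with the substitution; state before step 2: [-18])
step 2 (MUL): [-18]
step 3 (PUSH -49): [-18, -49]
step 4 (DROP): [-18]
step 5 (PUSH 55): [-18, 55]
step 6 (DUP): [-18, 55, 55]
step 7 (DROP): [-18, 55]

[-18, 55]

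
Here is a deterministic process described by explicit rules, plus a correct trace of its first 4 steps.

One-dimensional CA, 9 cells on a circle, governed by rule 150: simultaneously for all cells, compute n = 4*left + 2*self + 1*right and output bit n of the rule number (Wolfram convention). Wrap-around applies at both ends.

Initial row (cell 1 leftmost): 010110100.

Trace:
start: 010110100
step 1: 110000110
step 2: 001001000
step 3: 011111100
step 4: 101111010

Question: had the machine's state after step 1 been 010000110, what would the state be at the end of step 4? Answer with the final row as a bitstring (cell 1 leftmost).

state after step 1 := 010000110
step 2: 111001001
step 3: 110111110
step 4: 000011100

000011100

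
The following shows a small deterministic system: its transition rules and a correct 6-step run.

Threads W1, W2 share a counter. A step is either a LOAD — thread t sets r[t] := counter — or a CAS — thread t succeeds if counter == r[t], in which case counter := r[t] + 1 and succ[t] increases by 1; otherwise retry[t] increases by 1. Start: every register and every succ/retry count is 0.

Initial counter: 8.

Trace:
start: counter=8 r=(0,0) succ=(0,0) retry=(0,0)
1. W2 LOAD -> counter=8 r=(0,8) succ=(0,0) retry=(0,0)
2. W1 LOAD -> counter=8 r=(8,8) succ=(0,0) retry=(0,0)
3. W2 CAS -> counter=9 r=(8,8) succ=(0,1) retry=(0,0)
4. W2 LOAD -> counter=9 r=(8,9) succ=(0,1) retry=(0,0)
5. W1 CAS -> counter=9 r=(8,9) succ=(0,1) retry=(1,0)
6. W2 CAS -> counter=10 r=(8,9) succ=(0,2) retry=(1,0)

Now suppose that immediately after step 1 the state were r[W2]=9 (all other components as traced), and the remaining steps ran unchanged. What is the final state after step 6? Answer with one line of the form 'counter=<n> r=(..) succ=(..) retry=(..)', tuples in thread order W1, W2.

counter=9 r=(8,8) succ=(1,0) retry=(0,2)

state after step 1 := counter=8 r=(0,9) succ=(0,0) retry=(0,0)
2. W1 LOAD -> counter=8 r=(8,9) succ=(0,0) retry=(0,0)
3. W2 CAS -> counter=8 r=(8,9) succ=(0,0) retry=(0,1)
4. W2 LOAD -> counter=8 r=(8,8) succ=(0,0) retry=(0,1)
5. W1 CAS -> counter=9 r=(8,8) succ=(1,0) retry=(0,1)
6. W2 CAS -> counter=9 r=(8,8) succ=(1,0) retry=(0,2)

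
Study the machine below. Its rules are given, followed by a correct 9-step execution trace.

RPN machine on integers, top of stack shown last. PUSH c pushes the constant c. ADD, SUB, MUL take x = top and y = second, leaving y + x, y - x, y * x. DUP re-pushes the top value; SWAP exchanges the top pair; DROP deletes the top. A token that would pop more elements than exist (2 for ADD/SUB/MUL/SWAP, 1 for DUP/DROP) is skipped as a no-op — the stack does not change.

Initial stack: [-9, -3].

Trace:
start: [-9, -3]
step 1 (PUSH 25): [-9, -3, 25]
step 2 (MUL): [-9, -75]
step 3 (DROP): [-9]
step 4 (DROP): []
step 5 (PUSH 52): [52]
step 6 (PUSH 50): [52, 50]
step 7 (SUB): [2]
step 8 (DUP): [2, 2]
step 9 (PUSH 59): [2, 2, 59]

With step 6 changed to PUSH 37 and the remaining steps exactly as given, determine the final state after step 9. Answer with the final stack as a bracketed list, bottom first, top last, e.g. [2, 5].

[15, 15, 59]

(re-executing from step 6 with the substitution; state before step 6: [52])
step 6 (PUSH 37): [52, 37]
step 7 (SUB): [15]
step 8 (DUP): [15, 15]
step 9 (PUSH 59): [15, 15, 59]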